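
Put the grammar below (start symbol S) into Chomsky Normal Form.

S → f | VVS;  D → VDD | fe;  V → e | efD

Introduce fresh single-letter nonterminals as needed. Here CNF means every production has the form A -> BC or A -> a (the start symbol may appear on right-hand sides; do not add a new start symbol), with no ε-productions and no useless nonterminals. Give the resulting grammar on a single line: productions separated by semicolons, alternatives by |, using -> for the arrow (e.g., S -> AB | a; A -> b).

S -> f | VE; A -> f; B -> e; C -> DD; D -> AB | VC; E -> VS; F -> AD; V -> e | BF

No ε-productions.
No unit productions to eliminate.
TERM: introduce B -> e, A -> f and substitute in every rule of length ≥2.
BIN: D -> VDD becomes D -> VC, C -> DD; S -> VVS becomes S -> VE, E -> VS; V -> BAD becomes V -> BF, F -> AD.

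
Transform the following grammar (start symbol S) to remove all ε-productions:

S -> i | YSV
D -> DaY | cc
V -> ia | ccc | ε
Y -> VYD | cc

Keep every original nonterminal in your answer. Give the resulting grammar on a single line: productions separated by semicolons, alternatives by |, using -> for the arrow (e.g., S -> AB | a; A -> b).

S -> i | YS | YSV; D -> cc | DaY; V -> ia | ccc; Y -> YD | cc | VYD

Nullable set: {V}.
S -> YSV: V nullable, giving YS | YSV.
Drop V -> ε.
Y -> VYD: V nullable, giving VYD | YD.
Unchanged (no nullable symbols): S -> i; D -> DaY; D -> cc; V -> ccc; V -> ia; Y -> cc.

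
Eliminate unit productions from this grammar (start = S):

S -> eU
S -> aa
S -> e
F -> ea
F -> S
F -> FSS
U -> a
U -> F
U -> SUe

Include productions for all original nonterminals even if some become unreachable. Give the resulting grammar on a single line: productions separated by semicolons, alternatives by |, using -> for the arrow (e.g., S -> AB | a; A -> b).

S -> e | aa | eU; F -> e | aa | eU | ea | FSS; U -> a | e | aa | eU | ea | FSS | SUe

Unit productions: F->S, U->F.
Unit pairs (A ⇒* B via units): (F,S), (U,F), (U,S).
S: inherits non-unit rules of {S} → aa | e | eU.
F: inherits non-unit rules of {F, S} → FSS | aa | e | eU | ea.
U: inherits non-unit rules of {F, S, U} → FSS | SUe | a | aa | e | eU | ea.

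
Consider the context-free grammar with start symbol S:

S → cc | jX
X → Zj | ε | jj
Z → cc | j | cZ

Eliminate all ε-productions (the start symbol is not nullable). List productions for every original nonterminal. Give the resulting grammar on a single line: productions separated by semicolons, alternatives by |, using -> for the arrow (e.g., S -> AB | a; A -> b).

S -> j | cc | jX; X -> Zj | jj; Z -> j | cZ | cc

Nullable set: {X}.
S -> jX: X nullable, giving j | jX.
Drop X -> ε.
Unchanged (no nullable symbols): S -> cc; X -> Zj; X -> jj; Z -> cZ; Z -> cc; Z -> j.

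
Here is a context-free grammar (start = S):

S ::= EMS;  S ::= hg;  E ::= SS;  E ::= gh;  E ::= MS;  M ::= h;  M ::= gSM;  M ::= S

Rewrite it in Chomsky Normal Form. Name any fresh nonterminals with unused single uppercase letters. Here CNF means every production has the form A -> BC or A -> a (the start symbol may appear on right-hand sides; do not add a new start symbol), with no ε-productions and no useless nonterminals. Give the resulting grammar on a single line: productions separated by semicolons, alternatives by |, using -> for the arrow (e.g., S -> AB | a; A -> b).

S -> BA | EF; A -> g; B -> h; C -> SM; D -> MS; E -> AB | MS | SS; F -> MS; M -> h | AC | BA | ED

No ε-productions.
After unit-elimination: S -> hg | EMS; E -> MS | SS | gh; M -> h | hg | EMS | gSM.
TERM: introduce A -> g, B -> h and substitute in every rule of length ≥2.
BIN: M -> ASM becomes M -> AC, C -> SM; M -> EMS becomes M -> ED, D -> MS; S -> EMS becomes S -> EF, F -> MS.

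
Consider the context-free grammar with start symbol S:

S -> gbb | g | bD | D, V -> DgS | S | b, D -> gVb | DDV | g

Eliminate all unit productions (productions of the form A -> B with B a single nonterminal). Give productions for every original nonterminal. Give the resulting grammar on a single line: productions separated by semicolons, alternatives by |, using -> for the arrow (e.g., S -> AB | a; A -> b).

S -> g | bD | DDV | gVb | gbb; D -> g | DDV | gVb; V -> b | g | bD | DDV | DgS | gVb | gbb

Unit productions: S->D, V->S.
Unit pairs (A ⇒* B via units): (S,D), (V,D), (V,S).
S: inherits non-unit rules of {D, S} → DDV | bD | g | gVb | gbb.
D: inherits non-unit rules of {D} → DDV | g | gVb.
V: inherits non-unit rules of {D, S, V} → DDV | DgS | b | bD | g | gVb | gbb.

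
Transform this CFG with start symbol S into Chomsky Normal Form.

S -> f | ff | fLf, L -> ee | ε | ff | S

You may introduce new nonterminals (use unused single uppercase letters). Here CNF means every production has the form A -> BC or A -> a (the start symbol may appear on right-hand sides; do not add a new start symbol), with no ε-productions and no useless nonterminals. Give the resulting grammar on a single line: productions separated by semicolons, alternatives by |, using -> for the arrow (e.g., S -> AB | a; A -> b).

S -> f | BB | BD; A -> e; B -> f; C -> LB; D -> LB; L -> f | AA | BB | BC

Nullable: {L}; after ε-elimination: S -> f | ff | fLf; L -> S | ee | ff.
After unit-elimination: S -> f | ff | fLf; L -> f | ee | ff | fLf.
TERM: introduce A -> e, B -> f and substitute in every rule of length ≥2.
BIN: L -> BLB becomes L -> BC, C -> LB; S -> BLB becomes S -> BD, D -> LB.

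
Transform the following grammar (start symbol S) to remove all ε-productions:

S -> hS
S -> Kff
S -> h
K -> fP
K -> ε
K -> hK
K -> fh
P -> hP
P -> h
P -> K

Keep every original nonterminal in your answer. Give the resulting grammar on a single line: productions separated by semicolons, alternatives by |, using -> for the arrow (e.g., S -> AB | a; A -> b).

Nullable set: {K, P}.
S -> Kff: K nullable, giving Kff | ff.
Drop K -> ε.
K -> fP: P nullable, giving f | fP.
K -> hK: K nullable, giving h | hK.
P -> K: K nullable, giving K.
P -> hP: P nullable, giving h | hP.
Unchanged (no nullable symbols): S -> h; S -> hS; K -> fh; P -> h.

S -> h | ff | hS | Kff; K -> f | h | fP | fh | hK; P -> K | h | hP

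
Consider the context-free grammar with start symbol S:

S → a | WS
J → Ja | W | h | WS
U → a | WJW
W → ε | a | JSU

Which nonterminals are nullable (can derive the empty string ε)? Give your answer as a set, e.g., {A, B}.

{J, U, W}

Directly nullable (have an ε-rule): {W}.
J is nullable via J -> W (every symbol on the right is already known nullable).
U is nullable via U -> WJW (every symbol on the right is already known nullable).
Not nullable: S — each has a terminal in every rule's right-hand side or depends on a non-nullable symbol.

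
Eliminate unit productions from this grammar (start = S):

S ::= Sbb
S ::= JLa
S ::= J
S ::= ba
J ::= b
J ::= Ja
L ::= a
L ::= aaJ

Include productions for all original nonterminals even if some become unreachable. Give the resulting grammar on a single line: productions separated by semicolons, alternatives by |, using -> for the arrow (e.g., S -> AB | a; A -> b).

Unit productions: S->J.
Unit pairs (A ⇒* B via units): (S,J).
S: inherits non-unit rules of {J, S} → JLa | Ja | Sbb | b | ba.
J: inherits non-unit rules of {J} → Ja | b.
L: inherits non-unit rules of {L} → a | aaJ.

S -> b | Ja | ba | JLa | Sbb; J -> b | Ja; L -> a | aaJ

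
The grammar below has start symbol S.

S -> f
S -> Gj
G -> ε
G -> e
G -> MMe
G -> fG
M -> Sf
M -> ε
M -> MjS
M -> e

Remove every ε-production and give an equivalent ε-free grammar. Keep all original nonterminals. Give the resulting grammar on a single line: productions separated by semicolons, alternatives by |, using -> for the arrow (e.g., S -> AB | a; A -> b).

Nullable set: {G, M}.
S -> Gj: G nullable, giving Gj | j.
Drop G -> ε.
G -> MMe: M, M nullable, giving MMe | Me | e.
G -> fG: G nullable, giving f | fG.
Drop M -> ε.
M -> MjS: M nullable, giving MjS | jS.
Unchanged (no nullable symbols): S -> f; G -> e; M -> Sf; M -> e.

S -> f | j | Gj; G -> e | f | Me | fG | MMe; M -> e | Sf | jS | MjS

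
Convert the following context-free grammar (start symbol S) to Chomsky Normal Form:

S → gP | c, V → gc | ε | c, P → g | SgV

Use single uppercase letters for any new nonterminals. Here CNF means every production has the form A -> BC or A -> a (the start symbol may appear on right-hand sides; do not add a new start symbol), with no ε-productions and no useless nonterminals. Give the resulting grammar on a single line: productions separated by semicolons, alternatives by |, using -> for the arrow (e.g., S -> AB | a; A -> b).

S -> c | AP; A -> g; B -> c; C -> AV; P -> g | SA | SC; V -> c | AB

Nullable: {V}; after ε-elimination: S -> c | gP; P -> g | Sg | SgV; V -> c | gc.
No unit productions to eliminate.
TERM: introduce B -> c, A -> g and substitute in every rule of length ≥2.
BIN: P -> SAV becomes P -> SC, C -> AV.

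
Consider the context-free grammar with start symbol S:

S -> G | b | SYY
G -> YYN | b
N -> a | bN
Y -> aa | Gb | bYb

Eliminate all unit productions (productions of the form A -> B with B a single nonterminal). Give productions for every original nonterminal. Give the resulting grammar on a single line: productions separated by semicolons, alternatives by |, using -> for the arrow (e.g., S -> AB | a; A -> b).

S -> b | SYY | YYN; G -> b | YYN; N -> a | bN; Y -> Gb | aa | bYb

Unit productions: S->G.
Unit pairs (A ⇒* B via units): (S,G).
S: inherits non-unit rules of {G, S} → SYY | YYN | b.
G: inherits non-unit rules of {G} → YYN | b.
N: inherits non-unit rules of {N} → a | bN.
Y: inherits non-unit rules of {Y} → Gb | aa | bYb.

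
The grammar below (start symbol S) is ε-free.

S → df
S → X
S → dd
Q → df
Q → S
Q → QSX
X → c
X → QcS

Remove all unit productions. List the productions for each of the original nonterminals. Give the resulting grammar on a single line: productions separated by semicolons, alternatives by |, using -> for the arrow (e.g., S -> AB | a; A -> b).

S -> c | dd | df | QcS; Q -> c | dd | df | QSX | QcS; X -> c | QcS

Unit productions: Q->S, S->X.
Unit pairs (A ⇒* B via units): (Q,S), (Q,X), (S,X).
S: inherits non-unit rules of {S, X} → QcS | c | dd | df.
Q: inherits non-unit rules of {Q, S, X} → QSX | QcS | c | dd | df.
X: inherits non-unit rules of {X} → QcS | c.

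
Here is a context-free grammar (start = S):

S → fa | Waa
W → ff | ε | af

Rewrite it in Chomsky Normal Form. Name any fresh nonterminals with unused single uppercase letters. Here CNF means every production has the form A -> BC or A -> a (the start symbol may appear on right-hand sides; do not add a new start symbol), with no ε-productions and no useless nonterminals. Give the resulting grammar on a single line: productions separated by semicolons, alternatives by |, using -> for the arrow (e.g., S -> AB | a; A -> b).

S -> AA | BA | WC; A -> a; B -> f; C -> AA; W -> AB | BB

Nullable: {W}; after ε-elimination: S -> aa | fa | Waa; W -> af | ff.
No unit productions to eliminate.
TERM: introduce A -> a, B -> f and substitute in every rule of length ≥2.
BIN: S -> WAA becomes S -> WC, C -> AA.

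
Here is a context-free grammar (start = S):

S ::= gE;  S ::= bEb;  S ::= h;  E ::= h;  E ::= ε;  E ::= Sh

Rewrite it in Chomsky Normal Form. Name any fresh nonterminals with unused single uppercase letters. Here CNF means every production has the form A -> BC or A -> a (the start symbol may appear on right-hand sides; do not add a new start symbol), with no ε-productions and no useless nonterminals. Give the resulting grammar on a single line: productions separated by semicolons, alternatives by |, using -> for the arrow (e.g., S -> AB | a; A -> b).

Nullable: {E}; after ε-elimination: S -> g | h | bb | gE | bEb; E -> h | Sh.
No unit productions to eliminate.
TERM: introduce B -> b, C -> g, A -> h and substitute in every rule of length ≥2.
BIN: S -> BEB becomes S -> BD, D -> EB.

S -> g | h | BB | BD | CE; A -> h; B -> b; C -> g; D -> EB; E -> h | SA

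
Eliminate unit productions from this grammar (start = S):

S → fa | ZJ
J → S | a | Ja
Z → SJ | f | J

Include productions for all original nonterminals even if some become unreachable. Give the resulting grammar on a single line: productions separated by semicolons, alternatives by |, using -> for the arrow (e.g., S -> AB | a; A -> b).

S -> ZJ | fa; J -> a | Ja | ZJ | fa; Z -> a | f | Ja | SJ | ZJ | fa

Unit productions: J->S, Z->J.
Unit pairs (A ⇒* B via units): (J,S), (Z,J), (Z,S).
S: inherits non-unit rules of {S} → ZJ | fa.
J: inherits non-unit rules of {J, S} → Ja | ZJ | a | fa.
Z: inherits non-unit rules of {J, S, Z} → Ja | SJ | ZJ | a | f | fa.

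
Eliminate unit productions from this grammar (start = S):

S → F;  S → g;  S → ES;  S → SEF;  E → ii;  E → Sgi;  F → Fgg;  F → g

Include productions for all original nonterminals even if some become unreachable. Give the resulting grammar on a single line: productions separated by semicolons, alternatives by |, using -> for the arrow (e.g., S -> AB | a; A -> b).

S -> g | ES | Fgg | SEF; E -> ii | Sgi; F -> g | Fgg

Unit productions: S->F.
Unit pairs (A ⇒* B via units): (S,F).
S: inherits non-unit rules of {F, S} → ES | Fgg | SEF | g.
E: inherits non-unit rules of {E} → Sgi | ii.
F: inherits non-unit rules of {F} → Fgg | g.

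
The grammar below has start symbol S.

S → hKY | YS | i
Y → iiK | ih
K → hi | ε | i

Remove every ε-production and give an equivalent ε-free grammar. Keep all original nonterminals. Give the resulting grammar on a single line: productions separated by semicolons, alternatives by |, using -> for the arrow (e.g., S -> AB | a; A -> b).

Nullable set: {K}.
S -> hKY: K nullable, giving hKY | hY.
Drop K -> ε.
Y -> iiK: K nullable, giving ii | iiK.
Unchanged (no nullable symbols): S -> YS; S -> i; K -> hi; K -> i; Y -> ih.

S -> i | YS | hY | hKY; K -> i | hi; Y -> ih | ii | iiK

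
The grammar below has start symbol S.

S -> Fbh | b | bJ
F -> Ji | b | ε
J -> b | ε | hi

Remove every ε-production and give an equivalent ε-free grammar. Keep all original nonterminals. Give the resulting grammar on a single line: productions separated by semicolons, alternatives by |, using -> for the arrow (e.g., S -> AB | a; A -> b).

S -> b | bJ | bh | Fbh; F -> b | i | Ji; J -> b | hi

Nullable set: {F, J}.
S -> Fbh: F nullable, giving Fbh | bh.
S -> bJ: J nullable, giving b | bJ.
Drop F -> ε.
F -> Ji: J nullable, giving Ji | i.
Drop J -> ε.
Unchanged (no nullable symbols): S -> b; F -> b; J -> b; J -> hi.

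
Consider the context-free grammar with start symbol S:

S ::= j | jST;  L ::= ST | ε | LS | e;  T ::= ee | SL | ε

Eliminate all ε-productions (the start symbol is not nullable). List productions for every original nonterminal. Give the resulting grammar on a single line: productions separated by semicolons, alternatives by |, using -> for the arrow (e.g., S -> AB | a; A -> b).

S -> j | jS | jST; L -> S | e | LS | ST; T -> S | SL | ee

Nullable set: {L, T}.
S -> jST: T nullable, giving jS | jST.
Drop L -> ε.
L -> LS: L nullable, giving LS | S.
L -> ST: T nullable, giving S | ST.
Drop T -> ε.
T -> SL: L nullable, giving S | SL.
Unchanged (no nullable symbols): S -> j; L -> e; T -> ee.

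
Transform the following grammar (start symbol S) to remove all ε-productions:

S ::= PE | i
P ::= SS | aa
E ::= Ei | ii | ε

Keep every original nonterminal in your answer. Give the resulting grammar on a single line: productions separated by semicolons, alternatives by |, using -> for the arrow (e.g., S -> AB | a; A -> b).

Nullable set: {E}.
S -> PE: E nullable, giving P | PE.
Drop E -> ε.
E -> Ei: E nullable, giving Ei | i.
Unchanged (no nullable symbols): S -> i; E -> ii; P -> SS; P -> aa.

S -> P | i | PE; E -> i | Ei | ii; P -> SS | aa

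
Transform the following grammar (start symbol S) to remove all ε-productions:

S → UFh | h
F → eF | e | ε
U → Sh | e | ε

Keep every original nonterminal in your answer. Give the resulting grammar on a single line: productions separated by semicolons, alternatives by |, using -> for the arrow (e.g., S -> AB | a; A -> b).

Nullable set: {F, U}.
S -> UFh: U, F nullable, giving Fh | UFh | Uh | h.
Drop F -> ε.
F -> eF: F nullable, giving e | eF.
Drop U -> ε.
Unchanged (no nullable symbols): S -> h; F -> e; U -> Sh; U -> e.

S -> h | Fh | Uh | UFh; F -> e | eF; U -> e | Sh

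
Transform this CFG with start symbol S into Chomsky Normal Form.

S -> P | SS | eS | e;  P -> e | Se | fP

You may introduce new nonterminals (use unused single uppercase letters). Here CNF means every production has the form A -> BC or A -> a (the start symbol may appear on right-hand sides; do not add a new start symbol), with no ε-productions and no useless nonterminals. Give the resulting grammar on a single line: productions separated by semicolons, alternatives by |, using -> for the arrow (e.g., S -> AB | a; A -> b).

S -> e | AS | BP | SA | SS; A -> e; B -> f; P -> e | BP | SA

No ε-productions.
After unit-elimination: S -> e | SS | Se | eS | fP; P -> e | Se | fP.
TERM: introduce A -> e, B -> f and substitute in every rule of length ≥2.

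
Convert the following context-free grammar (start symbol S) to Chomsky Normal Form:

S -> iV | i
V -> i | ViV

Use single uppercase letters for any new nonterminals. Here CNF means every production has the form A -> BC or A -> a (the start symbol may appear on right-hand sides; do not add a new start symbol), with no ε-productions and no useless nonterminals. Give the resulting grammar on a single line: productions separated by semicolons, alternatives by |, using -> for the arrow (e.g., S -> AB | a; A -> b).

No ε-productions.
No unit productions to eliminate.
TERM: introduce A -> i and substitute in every rule of length ≥2.
BIN: V -> VAV becomes V -> VB, B -> AV.

S -> i | AV; A -> i; B -> AV; V -> i | VB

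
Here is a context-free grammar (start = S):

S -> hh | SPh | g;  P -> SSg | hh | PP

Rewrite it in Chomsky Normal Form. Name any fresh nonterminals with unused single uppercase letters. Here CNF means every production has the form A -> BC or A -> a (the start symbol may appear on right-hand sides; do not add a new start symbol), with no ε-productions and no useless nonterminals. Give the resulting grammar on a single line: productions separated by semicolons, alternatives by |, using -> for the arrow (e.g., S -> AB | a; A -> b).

S -> g | BB | SD; A -> g; B -> h; C -> SA; D -> PB; P -> BB | PP | SC

No ε-productions.
No unit productions to eliminate.
TERM: introduce A -> g, B -> h and substitute in every rule of length ≥2.
BIN: P -> SSA becomes P -> SC, C -> SA; S -> SPB becomes S -> SD, D -> PB.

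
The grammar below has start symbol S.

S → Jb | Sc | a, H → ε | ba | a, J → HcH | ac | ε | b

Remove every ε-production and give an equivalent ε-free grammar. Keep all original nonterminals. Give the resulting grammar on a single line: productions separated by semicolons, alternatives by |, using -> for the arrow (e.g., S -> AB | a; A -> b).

Nullable set: {H, J}.
S -> Jb: J nullable, giving Jb | b.
Drop H -> ε.
Drop J -> ε.
J -> HcH: H, H nullable, giving Hc | HcH | c | cH.
Unchanged (no nullable symbols): S -> Sc; S -> a; H -> a; H -> ba; J -> ac; J -> b.

S -> a | b | Jb | Sc; H -> a | ba; J -> b | c | Hc | ac | cH | HcH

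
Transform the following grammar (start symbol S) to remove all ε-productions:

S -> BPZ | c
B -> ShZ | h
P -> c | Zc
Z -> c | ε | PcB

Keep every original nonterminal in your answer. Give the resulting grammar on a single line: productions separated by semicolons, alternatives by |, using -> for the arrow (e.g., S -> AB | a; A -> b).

S -> c | BP | BPZ; B -> h | Sh | ShZ; P -> c | Zc; Z -> c | PcB

Nullable set: {Z}.
S -> BPZ: Z nullable, giving BP | BPZ.
B -> ShZ: Z nullable, giving Sh | ShZ.
P -> Zc: Z nullable, giving Zc | c.
Drop Z -> ε.
Unchanged (no nullable symbols): S -> c; B -> h; P -> c; Z -> PcB; Z -> c.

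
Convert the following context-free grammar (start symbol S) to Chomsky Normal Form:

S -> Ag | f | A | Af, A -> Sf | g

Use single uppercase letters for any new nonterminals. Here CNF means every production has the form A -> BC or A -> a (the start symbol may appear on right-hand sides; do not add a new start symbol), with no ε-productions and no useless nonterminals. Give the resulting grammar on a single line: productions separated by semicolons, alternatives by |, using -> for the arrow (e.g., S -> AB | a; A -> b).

No ε-productions.
After unit-elimination: S -> f | g | Af | Ag | Sf; A -> g | Sf.
TERM: introduce B -> f, C -> g and substitute in every rule of length ≥2.

S -> f | g | AB | AC | SB; A -> g | SB; B -> f; C -> g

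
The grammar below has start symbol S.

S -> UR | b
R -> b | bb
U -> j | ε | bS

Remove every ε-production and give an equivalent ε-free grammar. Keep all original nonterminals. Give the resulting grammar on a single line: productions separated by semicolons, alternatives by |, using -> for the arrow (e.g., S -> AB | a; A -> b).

S -> R | b | UR; R -> b | bb; U -> j | bS

Nullable set: {U}.
S -> UR: U nullable, giving R | UR.
Drop U -> ε.
Unchanged (no nullable symbols): S -> b; R -> b; R -> bb; U -> bS; U -> j.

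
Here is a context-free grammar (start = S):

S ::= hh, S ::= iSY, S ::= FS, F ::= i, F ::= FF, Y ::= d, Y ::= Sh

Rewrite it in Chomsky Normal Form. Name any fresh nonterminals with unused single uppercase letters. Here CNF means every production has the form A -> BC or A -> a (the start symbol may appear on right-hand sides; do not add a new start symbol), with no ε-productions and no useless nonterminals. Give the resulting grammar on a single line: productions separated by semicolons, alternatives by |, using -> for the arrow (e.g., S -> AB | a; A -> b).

S -> AA | BC | FS; A -> h; B -> i; C -> SY; F -> i | FF; Y -> d | SA

No ε-productions.
No unit productions to eliminate.
TERM: introduce A -> h, B -> i and substitute in every rule of length ≥2.
BIN: S -> BSY becomes S -> BC, C -> SY.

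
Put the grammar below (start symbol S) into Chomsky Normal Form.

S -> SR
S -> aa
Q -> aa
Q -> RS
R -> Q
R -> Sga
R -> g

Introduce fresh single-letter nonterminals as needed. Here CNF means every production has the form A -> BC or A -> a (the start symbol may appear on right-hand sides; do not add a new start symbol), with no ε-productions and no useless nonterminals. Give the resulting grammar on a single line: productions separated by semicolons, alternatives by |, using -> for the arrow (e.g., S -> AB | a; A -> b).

S -> AA | SR; A -> a; B -> g; C -> BA; R -> g | AA | RS | SC

No ε-productions.
After unit-elimination: S -> SR | aa; Q -> RS | aa; R -> g | RS | aa | Sga.
TERM: introduce A -> a, B -> g and substitute in every rule of length ≥2.
BIN: R -> SBA becomes R -> SC, C -> BA.
Drop unreachable/unproductive: Q.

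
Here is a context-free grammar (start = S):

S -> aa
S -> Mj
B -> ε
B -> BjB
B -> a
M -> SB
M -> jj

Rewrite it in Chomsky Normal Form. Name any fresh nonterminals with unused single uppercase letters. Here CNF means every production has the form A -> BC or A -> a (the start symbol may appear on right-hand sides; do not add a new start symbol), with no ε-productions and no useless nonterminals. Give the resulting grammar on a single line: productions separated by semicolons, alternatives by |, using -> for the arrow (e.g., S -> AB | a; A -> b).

S -> CC | MA; A -> j; B -> a | j | AB | BA | BD; C -> a; D -> AB; M -> AA | CC | MA | SB

Nullable: {B}; after ε-elimination: S -> Mj | aa; B -> a | j | Bj | jB | BjB; M -> S | SB | jj.
After unit-elimination: S -> Mj | aa; B -> a | j | Bj | jB | BjB; M -> Mj | SB | aa | jj.
TERM: introduce C -> a, A -> j and substitute in every rule of length ≥2.
BIN: B -> BAB becomes B -> BD, D -> AB.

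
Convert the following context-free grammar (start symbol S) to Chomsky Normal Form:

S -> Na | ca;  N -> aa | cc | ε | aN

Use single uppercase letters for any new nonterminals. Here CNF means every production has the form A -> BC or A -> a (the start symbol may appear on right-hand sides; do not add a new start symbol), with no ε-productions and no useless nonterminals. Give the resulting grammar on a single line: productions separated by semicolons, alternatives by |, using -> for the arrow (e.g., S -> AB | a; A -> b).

Nullable: {N}; after ε-elimination: S -> a | Na | ca; N -> a | aN | aa | cc.
No unit productions to eliminate.
TERM: introduce A -> a, B -> c and substitute in every rule of length ≥2.

S -> a | BA | NA; A -> a; B -> c; N -> a | AA | AN | BB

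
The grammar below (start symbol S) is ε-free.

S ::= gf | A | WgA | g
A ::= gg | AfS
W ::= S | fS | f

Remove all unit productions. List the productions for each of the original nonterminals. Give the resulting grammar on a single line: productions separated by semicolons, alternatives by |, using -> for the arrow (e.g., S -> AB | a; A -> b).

S -> g | gf | gg | AfS | WgA; A -> gg | AfS; W -> f | g | fS | gf | gg | AfS | WgA

Unit productions: S->A, W->S.
Unit pairs (A ⇒* B via units): (S,A), (W,A), (W,S).
S: inherits non-unit rules of {A, S} → AfS | WgA | g | gf | gg.
A: inherits non-unit rules of {A} → AfS | gg.
W: inherits non-unit rules of {A, S, W} → AfS | WgA | f | fS | g | gf | gg.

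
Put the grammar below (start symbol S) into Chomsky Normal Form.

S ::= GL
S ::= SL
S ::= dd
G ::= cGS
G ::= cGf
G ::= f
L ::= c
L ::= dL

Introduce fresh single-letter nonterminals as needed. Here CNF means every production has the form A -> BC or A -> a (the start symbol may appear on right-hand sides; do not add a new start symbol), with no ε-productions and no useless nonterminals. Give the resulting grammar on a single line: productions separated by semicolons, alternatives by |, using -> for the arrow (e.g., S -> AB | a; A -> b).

No ε-productions.
No unit productions to eliminate.
TERM: introduce A -> c, C -> d, B -> f and substitute in every rule of length ≥2.
BIN: G -> AGB becomes G -> AD, D -> GB; G -> AGS becomes G -> AE, E -> GS.

S -> CC | GL | SL; A -> c; B -> f; C -> d; D -> GB; E -> GS; G -> f | AD | AE; L -> c | CL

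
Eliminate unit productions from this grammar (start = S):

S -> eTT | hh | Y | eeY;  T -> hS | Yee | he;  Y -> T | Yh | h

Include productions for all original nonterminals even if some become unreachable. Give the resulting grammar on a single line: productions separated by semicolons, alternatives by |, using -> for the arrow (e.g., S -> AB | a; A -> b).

S -> h | Yh | hS | he | hh | Yee | eTT | eeY; T -> hS | he | Yee; Y -> h | Yh | hS | he | Yee

Unit productions: S->Y, Y->T.
Unit pairs (A ⇒* B via units): (S,T), (S,Y), (Y,T).
S: inherits non-unit rules of {S, T, Y} → Yee | Yh | eTT | eeY | h | hS | he | hh.
T: inherits non-unit rules of {T} → Yee | hS | he.
Y: inherits non-unit rules of {T, Y} → Yee | Yh | h | hS | he.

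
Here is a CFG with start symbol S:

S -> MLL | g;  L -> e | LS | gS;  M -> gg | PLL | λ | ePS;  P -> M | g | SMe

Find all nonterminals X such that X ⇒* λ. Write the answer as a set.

Directly nullable (have an ε-rule): {M}.
P is nullable via P -> M (every symbol on the right is already known nullable).
Not nullable: L, S — each has a terminal in every rule's right-hand side or depends on a non-nullable symbol.

{M, P}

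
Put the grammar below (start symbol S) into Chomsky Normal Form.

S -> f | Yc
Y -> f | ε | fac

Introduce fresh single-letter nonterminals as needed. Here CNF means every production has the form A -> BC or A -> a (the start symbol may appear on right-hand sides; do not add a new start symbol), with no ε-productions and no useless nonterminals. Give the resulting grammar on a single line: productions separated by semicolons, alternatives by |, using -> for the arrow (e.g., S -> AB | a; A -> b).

Nullable: {Y}; after ε-elimination: S -> c | f | Yc; Y -> f | fac.
No unit productions to eliminate.
TERM: introduce C -> a, A -> c, B -> f and substitute in every rule of length ≥2.
BIN: Y -> BCA becomes Y -> BD, D -> CA.

S -> c | f | YA; A -> c; B -> f; C -> a; D -> CA; Y -> f | BD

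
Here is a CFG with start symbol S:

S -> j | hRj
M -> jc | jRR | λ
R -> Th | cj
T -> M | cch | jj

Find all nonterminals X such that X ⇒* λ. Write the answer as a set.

{M, T}

Directly nullable (have an ε-rule): {M}.
T is nullable via T -> M (every symbol on the right is already known nullable).
Not nullable: R, S — each has a terminal in every rule's right-hand side or depends on a non-nullable symbol.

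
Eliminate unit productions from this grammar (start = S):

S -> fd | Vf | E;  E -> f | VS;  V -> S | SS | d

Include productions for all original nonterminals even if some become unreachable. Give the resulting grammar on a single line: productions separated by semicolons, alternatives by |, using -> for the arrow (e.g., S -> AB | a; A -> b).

S -> f | VS | Vf | fd; E -> f | VS; V -> d | f | SS | VS | Vf | fd

Unit productions: S->E, V->S.
Unit pairs (A ⇒* B via units): (S,E), (V,E), (V,S).
S: inherits non-unit rules of {E, S} → VS | Vf | f | fd.
E: inherits non-unit rules of {E} → VS | f.
V: inherits non-unit rules of {E, S, V} → SS | VS | Vf | d | f | fd.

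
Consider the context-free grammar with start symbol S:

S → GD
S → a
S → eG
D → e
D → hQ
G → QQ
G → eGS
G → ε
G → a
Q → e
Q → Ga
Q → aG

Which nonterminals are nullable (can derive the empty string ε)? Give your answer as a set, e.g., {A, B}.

Directly nullable (have an ε-rule): {G}.
Not nullable: D, Q, S — each has a terminal in every rule's right-hand side or depends on a non-nullable symbol.

{G}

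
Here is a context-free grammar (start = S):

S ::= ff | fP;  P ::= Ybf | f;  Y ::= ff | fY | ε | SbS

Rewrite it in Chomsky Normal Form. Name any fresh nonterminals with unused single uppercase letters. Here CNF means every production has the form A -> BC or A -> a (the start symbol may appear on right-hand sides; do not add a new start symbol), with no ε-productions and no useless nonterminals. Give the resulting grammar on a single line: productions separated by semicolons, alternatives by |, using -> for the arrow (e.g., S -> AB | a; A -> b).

Nullable: {Y}; after ε-elimination: S -> fP | ff; P -> f | bf | Ybf; Y -> f | fY | ff | SbS.
No unit productions to eliminate.
TERM: introduce A -> b, B -> f and substitute in every rule of length ≥2.
BIN: P -> YAB becomes P -> YC, C -> AB; Y -> SAS becomes Y -> SD, D -> AS.

S -> BB | BP; A -> b; B -> f; C -> AB; D -> AS; P -> f | AB | YC; Y -> f | BB | BY | SD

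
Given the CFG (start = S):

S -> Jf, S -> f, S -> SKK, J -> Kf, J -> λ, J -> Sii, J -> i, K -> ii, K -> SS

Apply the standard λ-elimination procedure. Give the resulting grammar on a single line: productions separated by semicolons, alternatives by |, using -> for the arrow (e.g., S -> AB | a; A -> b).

S -> f | Jf | SKK; J -> i | Kf | Sii; K -> SS | ii

Nullable set: {J}.
S -> Jf: J nullable, giving Jf | f.
Drop J -> λ.
Unchanged (no nullable symbols): S -> SKK; S -> f; J -> Kf; J -> Sii; J -> i; K -> SS; K -> ii.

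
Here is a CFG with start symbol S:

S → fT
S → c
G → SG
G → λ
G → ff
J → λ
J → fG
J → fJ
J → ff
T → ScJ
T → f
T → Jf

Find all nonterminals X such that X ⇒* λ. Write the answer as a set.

{G, J}

Directly nullable (have an ε-rule): {G, J}.
Not nullable: S, T — each has a terminal in every rule's right-hand side or depends on a non-nullable symbol.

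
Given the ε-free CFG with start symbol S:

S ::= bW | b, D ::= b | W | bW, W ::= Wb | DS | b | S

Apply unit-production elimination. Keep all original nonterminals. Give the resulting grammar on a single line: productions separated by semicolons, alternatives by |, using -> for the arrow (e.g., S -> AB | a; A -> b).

Unit productions: D->W, W->S.
Unit pairs (A ⇒* B via units): (D,S), (D,W), (W,S).
S: inherits non-unit rules of {S} → b | bW.
D: inherits non-unit rules of {D, S, W} → DS | Wb | b | bW.
W: inherits non-unit rules of {S, W} → DS | Wb | b | bW.

S -> b | bW; D -> b | DS | Wb | bW; W -> b | DS | Wb | bW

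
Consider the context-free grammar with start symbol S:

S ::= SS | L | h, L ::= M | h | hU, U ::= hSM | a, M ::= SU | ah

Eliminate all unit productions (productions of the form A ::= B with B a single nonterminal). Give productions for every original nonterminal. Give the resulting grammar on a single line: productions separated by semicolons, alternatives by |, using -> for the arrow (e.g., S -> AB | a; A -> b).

Unit productions: L->M, S->L.
Unit pairs (A ⇒* B via units): (L,M), (S,L), (S,M).
S: inherits non-unit rules of {L, M, S} → SS | SU | ah | h | hU.
L: inherits non-unit rules of {L, M} → SU | ah | h | hU.
M: inherits non-unit rules of {M} → SU | ah.
U: inherits non-unit rules of {U} → a | hSM.

S -> h | SS | SU | ah | hU; L -> h | SU | ah | hU; M -> SU | ah; U -> a | hSM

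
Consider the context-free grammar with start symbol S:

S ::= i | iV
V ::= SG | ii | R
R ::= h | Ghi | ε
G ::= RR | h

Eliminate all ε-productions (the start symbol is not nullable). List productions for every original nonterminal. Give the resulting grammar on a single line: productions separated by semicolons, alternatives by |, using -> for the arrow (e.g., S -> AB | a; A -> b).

S -> i | iV; G -> R | h | RR; R -> h | hi | Ghi; V -> R | S | SG | ii

Nullable set: {G, R, V}.
S -> iV: V nullable, giving i | iV.
G -> RR: R, R nullable, giving R | RR.
Drop R -> ε.
R -> Ghi: G nullable, giving Ghi | hi.
V -> R: R nullable, giving R.
V -> SG: G nullable, giving S | SG.
Unchanged (no nullable symbols): S -> i; G -> h; R -> h; V -> ii.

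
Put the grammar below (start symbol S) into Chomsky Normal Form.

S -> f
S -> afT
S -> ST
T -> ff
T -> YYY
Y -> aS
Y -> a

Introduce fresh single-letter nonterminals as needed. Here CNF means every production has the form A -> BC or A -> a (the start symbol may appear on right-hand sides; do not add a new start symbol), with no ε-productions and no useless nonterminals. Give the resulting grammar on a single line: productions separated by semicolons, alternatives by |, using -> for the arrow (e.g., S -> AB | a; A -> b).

S -> f | AC | ST; A -> a; B -> f; C -> BT; D -> YY; T -> BB | YD; Y -> a | AS

No ε-productions.
No unit productions to eliminate.
TERM: introduce A -> a, B -> f and substitute in every rule of length ≥2.
BIN: S -> ABT becomes S -> AC, C -> BT; T -> YYY becomes T -> YD, D -> YY.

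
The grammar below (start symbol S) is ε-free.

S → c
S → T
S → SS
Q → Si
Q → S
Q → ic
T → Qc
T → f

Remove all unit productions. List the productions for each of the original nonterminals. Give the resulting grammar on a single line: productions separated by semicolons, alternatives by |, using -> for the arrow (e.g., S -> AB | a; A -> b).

S -> c | f | Qc | SS; Q -> c | f | Qc | SS | Si | ic; T -> f | Qc

Unit productions: Q->S, S->T.
Unit pairs (A ⇒* B via units): (Q,S), (Q,T), (S,T).
S: inherits non-unit rules of {S, T} → Qc | SS | c | f.
Q: inherits non-unit rules of {Q, S, T} → Qc | SS | Si | c | f | ic.
T: inherits non-unit rules of {T} → Qc | f.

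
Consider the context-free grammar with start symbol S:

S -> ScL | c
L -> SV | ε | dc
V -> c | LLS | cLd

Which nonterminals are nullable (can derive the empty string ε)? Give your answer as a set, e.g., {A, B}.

Directly nullable (have an ε-rule): {L}.
Not nullable: S, V — each has a terminal in every rule's right-hand side or depends on a non-nullable symbol.

{L}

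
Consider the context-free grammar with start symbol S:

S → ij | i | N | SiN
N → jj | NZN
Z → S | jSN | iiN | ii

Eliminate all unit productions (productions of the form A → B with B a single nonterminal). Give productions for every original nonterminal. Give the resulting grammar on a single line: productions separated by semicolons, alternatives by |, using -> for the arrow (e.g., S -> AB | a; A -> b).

Unit productions: S->N, Z->S.
Unit pairs (A ⇒* B via units): (S,N), (Z,N), (Z,S).
S: inherits non-unit rules of {N, S} → NZN | SiN | i | ij | jj.
N: inherits non-unit rules of {N} → NZN | jj.
Z: inherits non-unit rules of {N, S, Z} → NZN | SiN | i | ii | iiN | ij | jSN | jj.

S -> i | ij | jj | NZN | SiN; N -> jj | NZN; Z -> i | ii | ij | jj | NZN | SiN | iiN | jSN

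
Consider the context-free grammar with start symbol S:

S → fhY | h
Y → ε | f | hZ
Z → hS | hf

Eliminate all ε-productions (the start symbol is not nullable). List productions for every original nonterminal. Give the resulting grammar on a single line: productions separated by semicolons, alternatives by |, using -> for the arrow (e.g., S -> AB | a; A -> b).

Nullable set: {Y}.
S -> fhY: Y nullable, giving fh | fhY.
Drop Y -> ε.
Unchanged (no nullable symbols): S -> h; Y -> f; Y -> hZ; Z -> hS; Z -> hf.

S -> h | fh | fhY; Y -> f | hZ; Z -> hS | hf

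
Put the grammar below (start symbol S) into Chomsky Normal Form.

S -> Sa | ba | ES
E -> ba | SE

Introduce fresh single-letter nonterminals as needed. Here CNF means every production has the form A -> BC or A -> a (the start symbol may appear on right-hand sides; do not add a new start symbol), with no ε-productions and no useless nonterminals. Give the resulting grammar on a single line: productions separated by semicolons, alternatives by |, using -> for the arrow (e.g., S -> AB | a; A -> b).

S -> AB | ES | SB; A -> b; B -> a; E -> AB | SE

No ε-productions.
No unit productions to eliminate.
TERM: introduce B -> a, A -> b and substitute in every rule of length ≥2.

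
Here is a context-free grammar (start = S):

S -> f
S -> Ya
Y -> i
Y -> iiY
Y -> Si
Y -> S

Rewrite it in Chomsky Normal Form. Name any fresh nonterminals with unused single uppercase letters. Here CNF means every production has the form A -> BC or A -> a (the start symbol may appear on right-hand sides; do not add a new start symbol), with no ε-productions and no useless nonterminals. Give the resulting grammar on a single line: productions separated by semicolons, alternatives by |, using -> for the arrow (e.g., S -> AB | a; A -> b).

No ε-productions.
After unit-elimination: S -> f | Ya; Y -> f | i | Si | Ya | iiY.
TERM: introduce A -> a, B -> i and substitute in every rule of length ≥2.
BIN: Y -> BBY becomes Y -> BC, C -> BY.

S -> f | YA; A -> a; B -> i; C -> BY; Y -> f | i | BC | SB | YA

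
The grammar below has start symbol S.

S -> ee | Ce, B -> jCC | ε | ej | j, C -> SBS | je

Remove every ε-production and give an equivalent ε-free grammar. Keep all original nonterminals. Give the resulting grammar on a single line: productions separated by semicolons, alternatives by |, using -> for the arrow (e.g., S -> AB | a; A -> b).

S -> Ce | ee; B -> j | ej | jCC; C -> SS | je | SBS

Nullable set: {B}.
Drop B -> ε.
C -> SBS: B nullable, giving SBS | SS.
Unchanged (no nullable symbols): S -> Ce; S -> ee; B -> ej; B -> j; B -> jCC; C -> je.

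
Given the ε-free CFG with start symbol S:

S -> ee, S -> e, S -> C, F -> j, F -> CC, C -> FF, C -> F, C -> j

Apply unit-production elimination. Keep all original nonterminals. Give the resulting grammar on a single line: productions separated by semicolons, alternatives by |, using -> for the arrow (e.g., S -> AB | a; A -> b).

S -> e | j | CC | FF | ee; C -> j | CC | FF; F -> j | CC

Unit productions: C->F, S->C.
Unit pairs (A ⇒* B via units): (C,F), (S,C), (S,F).
S: inherits non-unit rules of {C, F, S} → CC | FF | e | ee | j.
C: inherits non-unit rules of {C, F} → CC | FF | j.
F: inherits non-unit rules of {F} → CC | j.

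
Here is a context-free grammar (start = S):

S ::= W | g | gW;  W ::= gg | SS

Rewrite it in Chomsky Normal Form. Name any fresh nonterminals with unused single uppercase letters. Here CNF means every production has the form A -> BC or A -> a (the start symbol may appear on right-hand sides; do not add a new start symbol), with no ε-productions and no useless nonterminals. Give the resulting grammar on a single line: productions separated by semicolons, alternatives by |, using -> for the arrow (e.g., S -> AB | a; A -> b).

S -> g | AA | AW | SS; A -> g; W -> AA | SS

No ε-productions.
After unit-elimination: S -> g | SS | gW | gg; W -> SS | gg.
TERM: introduce A -> g and substitute in every rule of length ≥2.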